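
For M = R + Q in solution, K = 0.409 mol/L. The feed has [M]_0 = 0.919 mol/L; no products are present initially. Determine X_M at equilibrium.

Let X = conversion of M; extent ξ = 0.919·X mol/L.
Concentrations: [M] = 0.919 − 0.919X; [R] = 0.919X; [Q] = 0.919X.
K = [R] [Q] / ([M]).
This equals 0.409 at X = 0.481 (the root in 0 < X < 1).

X = 0.481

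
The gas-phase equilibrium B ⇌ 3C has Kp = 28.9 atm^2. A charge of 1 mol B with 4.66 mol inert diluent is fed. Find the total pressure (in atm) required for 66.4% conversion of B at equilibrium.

P = 7.75 atm

Take 1 mol B as basis and let X be its fractional conversion, so ξ = X.
Mole table: n_B = 1 − X; n_C = 3X; n_I = 4.66 (inert).
Total moles n_T = 5.66 + 2X.
Kp = p_C^3 / (p_B) with p_i = (n_i/n_T)·P.
At X = 0.664: the mole-fraction product g(X) = Π y_i^ν_i = 0.4818. Since Kp = g(X)·P^{2}, P = (Kp/g)^(1/2) = (28.9/0.4818)^(1/2) = 7.75 atm.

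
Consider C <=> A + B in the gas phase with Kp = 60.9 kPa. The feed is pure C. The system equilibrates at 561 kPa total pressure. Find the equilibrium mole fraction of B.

Basis: 1 mol C initially; let X = conversion of C. Extent ξ = X.
Mole table: n_C = 1 − X; n_A = X; n_B = X.
Summing: n_T = 1 + X.
Mole fractions y_i = n_i/n_T; Kp = p_A p_B / (p_C) with p_i = y_i·P.
This yields a degree-2 equation in X; solving on (0,1), X = 0.313.
Then n_B = 0.313, n_T = 1.31, so y_B = 0.238.

y_B = 0.238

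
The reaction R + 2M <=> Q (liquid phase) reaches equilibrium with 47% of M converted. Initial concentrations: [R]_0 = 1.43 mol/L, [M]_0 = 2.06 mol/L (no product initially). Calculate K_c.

K_c = 0.429 (mol/L)^-2

Let X = conversion of M.
Concentrations: [R] = 1.43 − 1.03X; [M] = 2.06 − 2.06X; [Q] = 1.03X.
At X = 0.47: [R] = 0.946, [M] = 1.09, [Q] = 0.484.
K_c = [Q] / ([R] [M]^2) = 0.429 (mol/L)^-2.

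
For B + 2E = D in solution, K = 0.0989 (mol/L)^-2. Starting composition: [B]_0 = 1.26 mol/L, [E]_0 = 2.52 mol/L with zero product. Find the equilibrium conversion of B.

X = 0.257

Let X = conversion of B; extent ξ = 1.26·X mol/L.
Concentrations: [B] = 1.26 − 1.26X; [E] = 2.52 − 2.52X; [D] = 1.26X.
K = [D] / ([B] [E]^2).
This equals 0.0989 at X = 0.257 (the root in 0 < X < 1).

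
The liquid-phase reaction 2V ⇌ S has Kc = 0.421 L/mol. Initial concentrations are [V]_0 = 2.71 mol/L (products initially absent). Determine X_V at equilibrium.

Let X = conversion of V; extent ξ = 2.71X/2 mol/L.
Concentrations: [V] = 2.71 − 2.71X; [S] = 1.35X.
Kc = [S] / ([V]^2).
Solving Kc = 0.421 for X ∈ (0,1): X = 0.522.

X = 0.522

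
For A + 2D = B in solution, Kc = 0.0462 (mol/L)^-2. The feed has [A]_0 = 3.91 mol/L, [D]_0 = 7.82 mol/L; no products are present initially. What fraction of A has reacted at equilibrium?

X = 0.456

Let X = conversion of A; extent ξ = 3.91·X mol/L.
Concentrations: [A] = 3.91 − 3.91X; [D] = 7.82 − 7.82X; [B] = 3.91X.
Kc = [B] / ([A] [D]^2).
Equating to 0.0462 (mol/L)^-2: the physical root is X = 0.456.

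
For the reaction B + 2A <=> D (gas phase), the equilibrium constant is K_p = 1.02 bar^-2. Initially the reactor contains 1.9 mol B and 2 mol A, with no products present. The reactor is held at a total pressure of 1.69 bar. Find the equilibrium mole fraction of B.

Let X = conversion of A (basis 2 mol A); extent of reaction ξ = X.
At extent ξ: n_B = 1.9 − X; n_A = 2 − 2X; n_D = X.
n_T = Σnᵢ = 3.9 − 2X.
With p_i = (n_i/n_T)P, K_p = p_D / (p_B p_A^2).
This yields a degree-3 equation in X; solving on (0,1), X = 0.494.
Then n_B = 1.41, n_T = 2.91, so y_B = 0.483.

y_B = 0.483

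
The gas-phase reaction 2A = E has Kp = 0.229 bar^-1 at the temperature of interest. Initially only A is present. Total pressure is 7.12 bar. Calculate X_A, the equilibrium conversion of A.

Basis: 1 mol A initially; let X = conversion of A. Extent ξ = 0.5X.
Mole table: n_A = 1 − X; n_E = 0.5X.
n_T = Σnᵢ = 1 − 0.5X.
y_i = n_i/n_T, p_i = y_i·P. Kp = p_E / (p_A^2).
Setting this equal to 0.229 bar^-1 and taking the physical root (0 < X < 1) gives X = 0.635.

X = 0.635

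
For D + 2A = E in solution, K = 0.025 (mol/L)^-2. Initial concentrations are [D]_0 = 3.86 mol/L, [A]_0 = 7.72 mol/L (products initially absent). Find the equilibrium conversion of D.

X = 0.371

Let X = conversion of D; extent ξ = 3.86·X mol/L.
Concentrations: [D] = 3.86 − 3.86X; [A] = 7.72 − 7.72X; [E] = 3.86X.
K = [E] / ([D] [A]^2).
Solving K = 0.025 for X ∈ (0,1): X = 0.371.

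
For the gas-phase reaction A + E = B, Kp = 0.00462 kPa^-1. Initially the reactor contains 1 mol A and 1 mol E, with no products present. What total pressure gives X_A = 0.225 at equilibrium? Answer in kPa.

P = 144 kPa

Let X = conversion of A (basis 1 mol A); extent of reaction ξ = X.
Moles: n_A = 1 − X; n_E = 1 − X; n_B = X.
n_T = Σnᵢ = 2 − X.
Kp = p_B / (p_A p_E) with p_i = (n_i/n_T)·P.
At X = 0.225: the mole-fraction product g(X) = Π y_i^ν_i = 0.6649. Since Kp = g(X)·P^{-1}, P = (g/Kp)^(1/1) = (0.6649/0.00462)^(1/1) = 144 kPa.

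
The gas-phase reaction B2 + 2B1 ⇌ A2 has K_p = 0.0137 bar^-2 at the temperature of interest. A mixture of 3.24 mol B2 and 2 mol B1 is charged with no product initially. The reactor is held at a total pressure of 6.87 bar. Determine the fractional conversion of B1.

X = 0.210

Basis: 2 mol B1 initially; let X = conversion of B1. Extent ξ = X.
At extent ξ: n_B2 = 3.24 − X; n_B1 = 2 − 2X; n_A2 = X.
n_T = Σnᵢ = 5.24 − 2X.
With p_i = (n_i/n_T)P, K_p = p_A2 / (p_B2 p_B1^2).
Substituting and setting equal to 0.0137 bar^-2 gives a polynomial in X; the root in (0,1) is X = 0.210.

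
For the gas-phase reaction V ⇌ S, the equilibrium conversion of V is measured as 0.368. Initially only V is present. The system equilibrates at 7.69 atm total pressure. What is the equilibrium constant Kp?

Let X = conversion of V (basis 1 mol V); extent of reaction ξ = X.
Species balance: n_V = 1 − X; n_S = X.
Since Δν = 0, n_T = 1 throughout.
At X = 0.368: n_V = 0.632, n_S = 0.368, n_T = 1.
p_i = (n_i/n_T)·P. Kp = p_S / (p_V) = 0.582.

Kp = 0.582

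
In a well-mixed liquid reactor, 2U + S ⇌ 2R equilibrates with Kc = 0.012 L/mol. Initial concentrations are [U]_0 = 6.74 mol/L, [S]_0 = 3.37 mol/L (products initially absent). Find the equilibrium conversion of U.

X = 0.156

Let X = conversion of U; extent ξ = 6.74X/2 mol/L.
Concentrations: [U] = 6.74 − 6.74X; [S] = 3.37 − 3.37X; [R] = 6.74X.
Kc = [R]^2 / ([U]^2 [S]).
This equals 0.012 at X = 0.156 (the root in 0 < X < 1).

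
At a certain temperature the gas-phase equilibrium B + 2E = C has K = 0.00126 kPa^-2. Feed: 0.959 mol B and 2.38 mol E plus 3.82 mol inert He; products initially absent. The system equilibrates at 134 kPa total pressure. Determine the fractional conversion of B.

X = 0.528

Basis: 0.959 mol B initially; let X = conversion of B. Extent ξ = 0.959X.
Moles: n_B = 0.959 − 0.959X; n_E = 2.38 − 1.92X; n_C = 0.959X; n_I = 3.82 (inert).
Summing: n_T = 7.16 − 1.92X.
Mole fractions y_i = n_i/n_T; K = p_C / (p_B p_E^2) with p_i = y_i·P.
Equating to 0.00126 kPa^-2 and solving on 0 < X < 1: X = 0.528.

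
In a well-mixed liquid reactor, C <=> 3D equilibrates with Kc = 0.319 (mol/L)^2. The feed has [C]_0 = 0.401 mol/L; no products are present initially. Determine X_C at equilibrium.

Let X = conversion of C; extent ξ = 0.401·X mol/L.
Concentrations: [C] = 0.401 − 0.401X; [D] = 1.2X.
Kc = [D]^3 / ([C]).
Setting equal to 0.319 and solving for X on (0,1) gives X = 0.361.

X = 0.361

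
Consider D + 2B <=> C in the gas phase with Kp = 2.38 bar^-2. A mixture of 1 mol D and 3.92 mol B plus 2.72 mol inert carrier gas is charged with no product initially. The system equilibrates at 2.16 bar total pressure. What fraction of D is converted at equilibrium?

Take 1 mol D as basis and let X be its fractional conversion, so ξ = X.
Mole table: n_D = 1 − X; n_B = 3.92 − 2X; n_C = X; n_I = 2.72 (inert).
Summing: n_T = 7.64 − 2X.
Mole fractions y_i = n_i/n_T; Kp = p_C / (p_D p_B^2) with p_i = y_i·P.
Equating to 2.38 bar^-2 and solving on 0 < X < 1: X = 0.654.

X = 0.654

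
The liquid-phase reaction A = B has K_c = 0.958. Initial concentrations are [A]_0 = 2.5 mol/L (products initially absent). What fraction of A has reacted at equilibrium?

Let X = conversion of A; extent ξ = 2.5·X mol/L.
Concentrations: [A] = 2.5 − 2.5X; [B] = 2.5X.
K_c = [B] / ([A]).
This equals 0.958 at X = 0.489 (the root in 0 < X < 1).

X = 0.489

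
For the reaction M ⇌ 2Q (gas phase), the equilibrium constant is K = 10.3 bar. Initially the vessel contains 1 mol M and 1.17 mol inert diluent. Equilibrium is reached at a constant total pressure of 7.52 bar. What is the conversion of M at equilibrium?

X = 0.610

Let X = conversion of M (basis 1 mol M); extent of reaction ξ = X.
Species balance: n_M = 1 − X; n_Q = 2X; n_I = 1.17 (inert).
n_T = Σnᵢ = 2.17 + X.
y_i = n_i/n_T, p_i = y_i·P. K = p_Q^2 / (p_M).
Equating to 10.3 bar and solving on 0 < X < 1: X = 0.610.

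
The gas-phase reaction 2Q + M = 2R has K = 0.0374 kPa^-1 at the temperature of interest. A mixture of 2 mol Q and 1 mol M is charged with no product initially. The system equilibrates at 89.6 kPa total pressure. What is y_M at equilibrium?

Take 2 mol Q as basis and let X be its fractional conversion, so ξ = X.
Mole table: n_Q = 2 − 2X; n_M = 1 − X; n_R = 2X.
n_T = Σnᵢ = 3 − X.
y_i = n_i/n_T, p_i = y_i·P. K = p_R^2 / (p_Q^2 p_M).
Substituting and setting equal to 0.0374 kPa^-1 gives a polynomial in X; the root in (0,1) is X = 0.458.
Then n_M = 0.542, n_T = 2.54, so y_M = 0.213.

y_M = 0.213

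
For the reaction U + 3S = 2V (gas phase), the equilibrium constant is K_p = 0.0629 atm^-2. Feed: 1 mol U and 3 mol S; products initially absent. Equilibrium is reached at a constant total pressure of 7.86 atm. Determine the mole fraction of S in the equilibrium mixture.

y_S = 0.520

Basis: 1 mol U initially; let X = conversion of U. Extent ξ = X.
Mole table: n_U = 1 − X; n_S = 3 − 3X; n_V = 2X.
n_T = Σnᵢ = 4 − 2X.
y_i = n_i/n_T, p_i = y_i·P. K_p = p_V^2 / (p_U p_S^3).
Setting this equal to 0.0629 atm^-2 and taking the physical root (0 < X < 1) gives X = 0.470.
Then n_S = 1.59, n_T = 3.06, so y_S = 0.520.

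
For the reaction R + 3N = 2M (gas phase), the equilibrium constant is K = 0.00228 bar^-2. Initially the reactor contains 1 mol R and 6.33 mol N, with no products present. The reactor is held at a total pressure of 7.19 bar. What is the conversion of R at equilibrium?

X = 0.278

Take 1 mol R as basis and let X be its fractional conversion, so ξ = X.
Mole table: n_R = 1 − X; n_N = 6.33 − 3X; n_M = 2X.
Total moles n_T = 7.33 − 2X.
With p_i = (n_i/n_T)P, K = p_M^2 / (p_R p_N^3).
Substituting and setting equal to 0.00228 bar^-2 gives a polynomial in X; the root in (0,1) is X = 0.278.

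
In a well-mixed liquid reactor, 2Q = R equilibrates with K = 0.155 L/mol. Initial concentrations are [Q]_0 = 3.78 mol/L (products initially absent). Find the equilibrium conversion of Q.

X = 0.409

Let X = conversion of Q; extent ξ = 3.78X/2 mol/L.
Concentrations: [Q] = 3.78 − 3.78X; [R] = 1.89X.
K = [R] / ([Q]^2).
Solving K = 0.155 for X ∈ (0,1): X = 0.409.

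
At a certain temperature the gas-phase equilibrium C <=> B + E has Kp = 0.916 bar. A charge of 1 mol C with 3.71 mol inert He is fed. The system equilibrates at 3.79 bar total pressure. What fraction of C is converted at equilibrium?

Let X = conversion of C (basis 1 mol C); extent of reaction ξ = X.
At extent ξ: n_C = 1 − X; n_B = X; n_E = X; n_I = 3.71 (inert).
Summing: n_T = 4.71 + X.
Mole fractions y_i = n_i/n_T; Kp = p_B p_E / (p_C) with p_i = y_i·P.
Setting this equal to 0.916 bar and taking the physical root (0 < X < 1) gives X = 0.662.

X = 0.662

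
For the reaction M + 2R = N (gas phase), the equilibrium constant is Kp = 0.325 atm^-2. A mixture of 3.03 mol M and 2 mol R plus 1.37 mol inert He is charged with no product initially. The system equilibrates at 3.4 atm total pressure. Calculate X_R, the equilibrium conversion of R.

X = 0.423

Basis: 2 mol R initially; let X = conversion of R. Extent ξ = X.
Mole table: n_M = 3.03 − X; n_R = 2 − 2X; n_N = X; n_I = 1.37 (inert).
Summing: n_T = 6.4 − 2X.
y_i = n_i/n_T, p_i = y_i·P. Kp = p_N / (p_M p_R^2).
Substituting and setting equal to 0.325 atm^-2 gives a polynomial in X; the root in (0,1) is X = 0.423.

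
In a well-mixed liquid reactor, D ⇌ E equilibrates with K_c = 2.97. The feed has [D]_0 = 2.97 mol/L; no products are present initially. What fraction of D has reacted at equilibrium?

Let X = conversion of D; extent ξ = 2.97·X mol/L.
Concentrations: [D] = 2.97 − 2.97X; [E] = 2.97X.
K_c = [E] / ([D]).
Equating to 2.97: the physical root is X = 0.748.

X = 0.748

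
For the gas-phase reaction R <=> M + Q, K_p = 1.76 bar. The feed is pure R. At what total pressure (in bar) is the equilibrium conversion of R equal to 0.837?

Take 1 mol R as basis and let X be its fractional conversion, so ξ = X.
Moles: n_R = 1 − X; n_M = X; n_Q = X.
Total moles n_T = 1 + X.
K_p = p_M p_Q / (p_R) with p_i = (n_i/n_T)·P.
At X = 0.837: the mole-fraction product g(X) = Π y_i^ν_i = 2.34. Since K_p = g(X)·P^{1}, P = (K_p/g)^(1/1) = (1.76/2.34)^(1/1) = 0.752 bar.

P = 0.752 bar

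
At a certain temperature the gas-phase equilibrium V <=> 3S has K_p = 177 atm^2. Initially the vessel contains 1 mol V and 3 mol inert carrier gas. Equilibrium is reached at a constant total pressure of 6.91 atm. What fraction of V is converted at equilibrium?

X = 0.859

Let X = conversion of V (basis 1 mol V); extent of reaction ξ = X.
Mole table: n_V = 1 − X; n_S = 3X; n_I = 3 (inert).
Summing: n_T = 4 + 2X.
With p_i = (n_i/n_T)P, K_p = p_S^3 / (p_V).
This yields a degree-3 equation in X; solving on (0,1), X = 0.859.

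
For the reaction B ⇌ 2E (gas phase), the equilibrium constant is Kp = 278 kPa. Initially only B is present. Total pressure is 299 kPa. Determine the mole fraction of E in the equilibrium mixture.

Basis: 1 mol B initially; let X = conversion of B. Extent ξ = X.
At extent ξ: n_B = 1 − X; n_E = 2X.
Summing: n_T = 1 + X.
Mole fractions y_i = n_i/n_T; Kp = p_E^2 / (p_B) with p_i = y_i·P.
Substituting and setting equal to 278 kPa gives a polynomial in X; the root in (0,1) is X = 0.434.
Then n_E = 0.869, n_T = 1.43, so y_E = 0.606.

y_E = 0.606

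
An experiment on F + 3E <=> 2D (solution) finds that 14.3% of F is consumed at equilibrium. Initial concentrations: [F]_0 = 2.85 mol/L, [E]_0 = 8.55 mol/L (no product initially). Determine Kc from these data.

Let X = conversion of F.
Concentrations: [F] = 2.85 − 2.85X; [E] = 8.55 − 8.55X; [D] = 5.7X.
At X = 0.143: [F] = 2.44, [E] = 7.33, [D] = 0.815.
Kc = [D]^2 / ([F] [E]^3) = 0.000691 (mol/L)^-2.

Kc = 0.000691 (mol/L)^-2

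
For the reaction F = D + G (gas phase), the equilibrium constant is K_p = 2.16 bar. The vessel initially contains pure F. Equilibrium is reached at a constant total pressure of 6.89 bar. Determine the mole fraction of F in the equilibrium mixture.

Let X = conversion of F (basis 1 mol F); extent of reaction ξ = X.
At extent ξ: n_F = 1 − X; n_D = X; n_G = X.
n_T = Σnᵢ = 1 + X.
With p_i = (n_i/n_T)P, K_p = p_D p_G / (p_F).
Equating to 2.16 bar and solving on 0 < X < 1: X = 0.489.
Then n_F = 0.511, n_T = 1.49, so y_F = 0.344.

y_F = 0.344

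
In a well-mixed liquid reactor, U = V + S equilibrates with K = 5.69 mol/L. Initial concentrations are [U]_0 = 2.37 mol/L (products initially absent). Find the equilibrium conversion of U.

X = 0.760

Let X = conversion of U; extent ξ = 2.37·X mol/L.
Concentrations: [U] = 2.37 − 2.37X; [V] = 2.37X; [S] = 2.37X.
K = [V] [S] / ([U]).
This equals 5.69 at X = 0.760 (the root in 0 < X < 1).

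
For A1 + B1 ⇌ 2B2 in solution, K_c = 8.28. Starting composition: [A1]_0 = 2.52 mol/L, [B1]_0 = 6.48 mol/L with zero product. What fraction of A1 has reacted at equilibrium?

X = 0.816

Let X = conversion of A1; extent ξ = 2.52·X mol/L.
Concentrations: [A1] = 2.52 − 2.52X; [B1] = 6.48 − 2.52X; [B2] = 5.04X.
K_c = [B2]^2 / ([A1] [B1]).
Solving K_c = 8.28 for X ∈ (0,1): X = 0.816.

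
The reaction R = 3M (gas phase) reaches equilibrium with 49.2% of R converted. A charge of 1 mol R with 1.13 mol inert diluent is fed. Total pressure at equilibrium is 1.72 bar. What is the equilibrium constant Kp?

Let X = conversion of R (basis 1 mol R); extent of reaction ξ = X.
Species balance: n_R = 1 − X; n_M = 3X; n_I = 1.13 (inert).
Total moles n_T = 2.13 + 2X.
At X = 0.492: n_R = 0.508, n_M = 1.48, n_T = 3.11.
p_i = (n_i/n_T)·P. Kp = p_M^3 / (p_R) = 1.93 bar^2.

Kp = 1.93 bar^2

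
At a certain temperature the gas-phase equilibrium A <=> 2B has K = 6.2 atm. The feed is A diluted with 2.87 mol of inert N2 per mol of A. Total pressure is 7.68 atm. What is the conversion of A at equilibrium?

X = 0.600

Basis: 1 mol A initially; let X = conversion of A. Extent ξ = X.
Mole table: n_A = 1 − X; n_B = 2X; n_I = 2.87 (inert).
Summing: n_T = 3.87 + X.
Mole fractions y_i = n_i/n_T; K = p_B^2 / (p_A) with p_i = y_i·P.
Equating to 6.2 atm and solving on 0 < X < 1: X = 0.600.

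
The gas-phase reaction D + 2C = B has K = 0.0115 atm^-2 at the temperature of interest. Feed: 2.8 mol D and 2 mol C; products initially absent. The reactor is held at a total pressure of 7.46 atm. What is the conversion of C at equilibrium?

Basis: 2 mol C initially; let X = conversion of C. Extent ξ = X.
Moles: n_D = 2.8 − X; n_C = 2 − 2X; n_B = X.
Summing: n_T = 4.8 − 2X.
With p_i = (n_i/n_T)P, K = p_B / (p_D p_C^2).
Setting this equal to 0.0115 atm^-2 and taking the physical root (0 < X < 1) gives X = 0.214.

X = 0.214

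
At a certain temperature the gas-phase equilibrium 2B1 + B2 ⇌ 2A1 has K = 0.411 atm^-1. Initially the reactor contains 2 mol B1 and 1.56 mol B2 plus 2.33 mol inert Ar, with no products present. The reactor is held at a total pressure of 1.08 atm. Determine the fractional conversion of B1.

X = 0.243

Let X = conversion of B1 (basis 2 mol B1); extent of reaction ξ = X.
At extent ξ: n_B1 = 2 − 2X; n_B2 = 1.56 − X; n_A1 = 2X; n_I = 2.33 (inert).
Summing: n_T = 5.89 − X.
Mole fractions y_i = n_i/n_T; K = p_A1^2 / (p_B1^2 p_B2) with p_i = y_i·P.
Setting this equal to 0.411 atm^-1 and taking the physical root (0 < X < 1) gives X = 0.243.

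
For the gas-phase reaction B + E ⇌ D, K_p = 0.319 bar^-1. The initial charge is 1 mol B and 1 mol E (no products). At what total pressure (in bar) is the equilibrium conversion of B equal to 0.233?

Basis: 1 mol B initially; let X = conversion of B. Extent ξ = X.
Species balance: n_B = 1 − X; n_E = 1 − X; n_D = X.
Total moles n_T = 2 − X.
K_p = p_D / (p_B p_E) with p_i = (n_i/n_T)·P.
At X = 0.233: the mole-fraction product g(X) = Π y_i^ν_i = 0.6998. Since K_p = g(X)·P^{-1}, P = (g/K_p)^(1/1) = (0.6998/0.319)^(1/1) = 2.19 bar.

P = 2.19 bar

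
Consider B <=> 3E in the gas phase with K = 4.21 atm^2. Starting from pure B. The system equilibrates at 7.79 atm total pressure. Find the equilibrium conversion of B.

Take 1 mol B as basis and let X be its fractional conversion, so ξ = X.
Species balance: n_B = 1 − X; n_E = 3X.
Summing: n_T = 1 + 2X.
With p_i = (n_i/n_T)P, K = p_E^3 / (p_B).
Substituting and setting equal to 4.21 atm^2 gives a polynomial in X; the root in (0,1) is X = 0.155.

X = 0.155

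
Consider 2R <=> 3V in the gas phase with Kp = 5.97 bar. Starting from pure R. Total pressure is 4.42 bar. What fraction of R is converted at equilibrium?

Take 1 mol R as basis and let X be its fractional conversion, so ξ = 0.5X.
Species balance: n_R = 1 − X; n_V = 1.5X.
n_T = Σnᵢ = 1 + 0.5X.
y_i = n_i/n_T, p_i = y_i·P. Kp = p_V^3 / (p_R^2).
This yields a degree-3 equation in X; solving on (0,1), X = 0.500.

X = 0.500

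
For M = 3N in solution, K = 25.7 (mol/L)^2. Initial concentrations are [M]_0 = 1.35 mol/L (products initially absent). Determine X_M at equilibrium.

Let X = conversion of M; extent ξ = 1.35·X mol/L.
Concentrations: [M] = 1.35 − 1.35X; [N] = 4.05X.
K = [N]^3 / ([M]).
Solving K = 25.7 for X ∈ (0,1): X = 0.596.

X = 0.596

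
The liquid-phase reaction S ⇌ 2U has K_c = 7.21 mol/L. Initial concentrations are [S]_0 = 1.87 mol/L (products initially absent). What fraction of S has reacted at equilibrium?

X = 0.612

Let X = conversion of S; extent ξ = 1.87·X mol/L.
Concentrations: [S] = 1.87 − 1.87X; [U] = 3.74X.
K_c = [U]^2 / ([S]).
Setting equal to 7.21 and solving for X on (0,1) gives X = 0.612.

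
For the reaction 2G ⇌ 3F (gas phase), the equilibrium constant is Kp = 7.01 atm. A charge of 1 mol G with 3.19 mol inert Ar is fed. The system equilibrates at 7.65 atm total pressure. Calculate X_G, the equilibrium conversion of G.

X = 0.590

Let X = conversion of G (basis 1 mol G); extent of reaction ξ = 0.5X.
Moles: n_G = 1 − X; n_F = 1.5X; n_I = 3.19 (inert).
Total moles n_T = 4.19 + 0.5X.
y_i = n_i/n_T, p_i = y_i·P. Kp = p_F^3 / (p_G^2).
Substituting and setting equal to 7.01 atm gives a polynomial in X; the root in (0,1) is X = 0.590.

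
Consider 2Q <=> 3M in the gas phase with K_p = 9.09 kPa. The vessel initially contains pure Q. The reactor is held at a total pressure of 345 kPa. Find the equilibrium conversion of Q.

Take 1 mol Q as basis and let X be its fractional conversion, so ξ = 0.5X.
Mole table: n_Q = 1 − X; n_M = 1.5X.
Summing: n_T = 1 + 0.5X.
With p_i = (n_i/n_T)P, K_p = p_M^3 / (p_Q^2).
Substituting and setting equal to 9.09 kPa gives a polynomial in X; the root in (0,1) is X = 0.179.

X = 0.179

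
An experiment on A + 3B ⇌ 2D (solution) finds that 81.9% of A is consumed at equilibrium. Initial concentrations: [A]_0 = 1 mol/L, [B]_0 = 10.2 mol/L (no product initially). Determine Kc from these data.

Let X = conversion of A.
Concentrations: [A] = 1 − 1X; [B] = 10.2 − 3X; [D] = 2X.
At X = 0.819: [A] = 0.181, [B] = 7.74, [D] = 1.64.
Kc = [D]^2 / ([A] [B]^3) = 0.0319 (mol/L)^-2.

Kc = 0.0319 (mol/L)^-2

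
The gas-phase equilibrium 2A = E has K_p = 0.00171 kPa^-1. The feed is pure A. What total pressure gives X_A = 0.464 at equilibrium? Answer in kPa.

Basis: 1 mol A initially; let X = conversion of A. Extent ξ = 0.5X.
Mole table: n_A = 1 − X; n_E = 0.5X.
n_T = Σnᵢ = 1 − 0.5X.
K_p = p_E / (p_A^2) with p_i = (n_i/n_T)·P.
At X = 0.464: the mole-fraction product g(X) = Π y_i^ν_i = 0.6202. Since K_p = g(X)·P^{-1}, P = (g/K_p)^(1/1) = (0.6202/0.00171)^(1/1) = 363 kPa.

P = 363 kPa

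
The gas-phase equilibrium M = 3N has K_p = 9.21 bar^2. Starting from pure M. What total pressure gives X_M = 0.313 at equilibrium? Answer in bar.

Let X = conversion of M (basis 1 mol M); extent of reaction ξ = X.
Species balance: n_M = 1 − X; n_N = 3X.
Total moles n_T = 1 + 2X.
K_p = p_N^3 / (p_M) with p_i = (n_i/n_T)·P.
At X = 0.313: the mole-fraction product g(X) = Π y_i^ν_i = 0.4558. Since K_p = g(X)·P^{2}, P = (K_p/g)^(1/2) = (9.21/0.4558)^(1/2) = 4.5 bar.

P = 4.5 bar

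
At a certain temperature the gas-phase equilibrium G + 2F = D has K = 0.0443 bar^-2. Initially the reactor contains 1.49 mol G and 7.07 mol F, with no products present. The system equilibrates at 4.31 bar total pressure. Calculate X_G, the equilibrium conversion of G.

Let X = conversion of G (basis 1.49 mol G); extent of reaction ξ = 1.49X.
Mole table: n_G = 1.49 − 1.49X; n_F = 7.07 − 2.98X; n_D = 1.49X.
Total moles n_T = 8.56 − 2.98X.
y_i = n_i/n_T, p_i = y_i·P. K = p_D / (p_G p_F^2).
This yields a degree-3 equation in X; solving on (0,1), X = 0.346.

X = 0.346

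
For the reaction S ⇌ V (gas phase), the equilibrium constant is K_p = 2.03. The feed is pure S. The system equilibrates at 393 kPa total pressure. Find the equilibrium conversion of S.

Take 1 mol S as basis and let X be its fractional conversion, so ξ = X.
Species balance: n_S = 1 − X; n_V = X.
Total moles n_T = 1 (Δν = 0, constant).
Mole fractions y_i = n_i/n_T; K_p = p_V / (p_S) with p_i = y_i·P.
This yields a degree-1 equation in X; solving on (0,1), X = 0.670.

X = 0.670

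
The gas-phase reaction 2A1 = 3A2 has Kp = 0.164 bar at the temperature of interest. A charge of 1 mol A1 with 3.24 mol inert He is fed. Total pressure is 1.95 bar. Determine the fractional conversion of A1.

Basis: 1 mol A1 initially; let X = conversion of A1. Extent ξ = 0.5X.
At extent ξ: n_A1 = 1 − X; n_A2 = 1.5X; n_I = 3.24 (inert).
Summing: n_T = 4.24 + 0.5X.
Mole fractions y_i = n_i/n_T; Kp = p_A2^3 / (p_A1^2) with p_i = y_i·P.
Substituting and setting equal to 0.164 bar gives a polynomial in X; the root in (0,1) is X = 0.357.

X = 0.357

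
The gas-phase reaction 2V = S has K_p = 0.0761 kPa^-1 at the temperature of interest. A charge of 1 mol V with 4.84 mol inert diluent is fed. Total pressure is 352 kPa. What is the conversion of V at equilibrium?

X = 0.727

Let X = conversion of V (basis 1 mol V); extent of reaction ξ = 0.5X.
Mole table: n_V = 1 − X; n_S = 0.5X; n_I = 4.84 (inert).
Summing: n_T = 5.84 − 0.5X.
Mole fractions y_i = n_i/n_T; K_p = p_S / (p_V^2) with p_i = y_i·P.
Equating to 0.0761 kPa^-1 and solving on 0 < X < 1: X = 0.727.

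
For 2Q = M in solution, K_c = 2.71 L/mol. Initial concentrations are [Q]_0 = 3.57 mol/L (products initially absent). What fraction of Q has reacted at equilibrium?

Let X = conversion of Q; extent ξ = 3.57X/2 mol/L.
Concentrations: [Q] = 3.57 − 3.57X; [M] = 1.78X.
K_c = [M] / ([Q]^2).
This equals 2.71 at X = 0.797 (the root in 0 < X < 1).

X = 0.797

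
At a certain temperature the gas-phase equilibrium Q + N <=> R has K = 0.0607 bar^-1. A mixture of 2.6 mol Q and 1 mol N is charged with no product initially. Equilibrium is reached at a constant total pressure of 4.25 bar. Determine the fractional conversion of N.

Let X = conversion of N (basis 1 mol N); extent of reaction ξ = X.
At extent ξ: n_Q = 2.6 − X; n_N = 1 − X; n_R = X.
Summing: n_T = 3.6 − X.
y_i = n_i/n_T, p_i = y_i·P. K = p_R / (p_Q p_N).
Substituting and setting equal to 0.0607 bar^-1 gives a polynomial in X; the root in (0,1) is X = 0.155.

X = 0.155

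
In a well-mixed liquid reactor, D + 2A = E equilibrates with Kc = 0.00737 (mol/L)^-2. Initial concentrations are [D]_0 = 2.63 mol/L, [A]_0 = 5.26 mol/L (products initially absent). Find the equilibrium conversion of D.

X = 0.133

Let X = conversion of D; extent ξ = 2.63·X mol/L.
Concentrations: [D] = 2.63 − 2.63X; [A] = 5.26 − 5.26X; [E] = 2.63X.
Kc = [E] / ([D] [A]^2).
This equals 0.00737 at X = 0.133 (the root in 0 < X < 1).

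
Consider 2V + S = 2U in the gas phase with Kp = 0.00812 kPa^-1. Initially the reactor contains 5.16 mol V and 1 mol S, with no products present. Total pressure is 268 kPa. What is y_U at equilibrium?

y_U = 0.248

Let X = conversion of S (basis 1 mol S); extent of reaction ξ = X.
Species balance: n_V = 5.16 − 2X; n_S = 1 − X; n_U = 2X.
n_T = Σnᵢ = 6.16 − X.
y_i = n_i/n_T, p_i = y_i·P. Kp = p_U^2 / (p_V^2 p_S).
Equating to 0.00812 kPa^-1 and solving on 0 < X < 1: X = 0.679.
Then n_U = 1.36, n_T = 5.48, so y_U = 0.248.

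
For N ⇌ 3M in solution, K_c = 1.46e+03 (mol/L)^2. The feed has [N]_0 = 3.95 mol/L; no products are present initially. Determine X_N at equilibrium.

X = 0.833

Let X = conversion of N; extent ξ = 3.95·X mol/L.
Concentrations: [N] = 3.95 − 3.95X; [M] = 11.9X.
K_c = [M]^3 / ([N]).
Equating to 1.46e+03 (mol/L)^2: the physical root is X = 0.833.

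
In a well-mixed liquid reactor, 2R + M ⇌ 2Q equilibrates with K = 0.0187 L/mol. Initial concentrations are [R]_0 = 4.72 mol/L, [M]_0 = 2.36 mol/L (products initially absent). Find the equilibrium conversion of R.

Let X = conversion of R; extent ξ = 4.72X/2 mol/L.
Concentrations: [R] = 4.72 − 4.72X; [M] = 2.36 − 2.36X; [Q] = 4.72X.
K = [Q]^2 / ([R]^2 [M]).
Setting equal to 0.0187 and solving for X on (0,1) gives X = 0.161.

X = 0.161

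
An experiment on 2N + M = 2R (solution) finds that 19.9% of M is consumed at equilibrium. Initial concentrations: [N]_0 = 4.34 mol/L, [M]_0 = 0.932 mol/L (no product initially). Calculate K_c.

K_c = 0.0117 L/mol

Let X = conversion of M.
Concentrations: [N] = 4.34 − 1.86X; [M] = 0.932 − 0.932X; [R] = 1.86X.
At X = 0.199: [N] = 3.97, [M] = 0.747, [R] = 0.371.
K_c = [R]^2 / ([N]^2 [M]) = 0.0117 L/mol.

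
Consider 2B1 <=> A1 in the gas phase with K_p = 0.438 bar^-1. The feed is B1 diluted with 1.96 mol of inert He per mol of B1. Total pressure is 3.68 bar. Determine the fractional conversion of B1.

Let X = conversion of B1 (basis 1 mol B1); extent of reaction ξ = 0.5X.
At extent ξ: n_B1 = 1 − X; n_A1 = 0.5X; n_I = 1.96 (inert).
Summing: n_T = 2.96 − 0.5X.
Mole fractions y_i = n_i/n_T; K_p = p_A1 / (p_B1^2) with p_i = y_i·P.
This yields a degree-2 equation in X; solving on (0,1), X = 0.409.

X = 0.409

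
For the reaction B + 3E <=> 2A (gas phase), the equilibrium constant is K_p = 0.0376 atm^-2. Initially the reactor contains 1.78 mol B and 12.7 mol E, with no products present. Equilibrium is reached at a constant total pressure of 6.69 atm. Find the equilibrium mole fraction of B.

Let X = conversion of B (basis 1.78 mol B); extent of reaction ξ = 1.78X.
Species balance: n_B = 1.78 − 1.78X; n_E = 12.7 − 5.34X; n_A = 3.56X.
Total moles n_T = 14.5 − 3.56X.
y_i = n_i/n_T, p_i = y_i·P. K_p = p_A^2 / (p_B p_E^3).
This yields a degree-4 equation in X; solving on (0,1), X = 0.656.
Then n_B = 0.613, n_T = 12.1, so y_B = 0.050.

y_B = 0.050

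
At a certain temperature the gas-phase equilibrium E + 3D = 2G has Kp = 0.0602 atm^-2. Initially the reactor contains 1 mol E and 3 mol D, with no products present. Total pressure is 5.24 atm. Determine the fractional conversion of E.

Take 1 mol E as basis and let X be its fractional conversion, so ξ = X.
Moles: n_E = 1 − X; n_D = 3 − 3X; n_G = 2X.
Total moles n_T = 4 − 2X.
With p_i = (n_i/n_T)P, Kp = p_G^2 / (p_E p_D^3).
Setting this equal to 0.0602 atm^-2 and taking the physical root (0 < X < 1) gives X = 0.388.

X = 0.388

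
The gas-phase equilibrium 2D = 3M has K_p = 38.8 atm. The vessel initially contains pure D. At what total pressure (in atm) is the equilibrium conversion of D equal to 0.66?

Let X = conversion of D (basis 1 mol D); extent of reaction ξ = 0.5X.
At extent ξ: n_D = 1 − X; n_M = 1.5X.
n_T = Σnᵢ = 1 + 0.5X.
K_p = p_M^3 / (p_D^2) with p_i = (n_i/n_T)·P.
At X = 0.66: the mole-fraction product g(X) = Π y_i^ν_i = 6.311. Since K_p = g(X)·P^{1}, P = (K_p/g)^(1/1) = (38.8/6.311)^(1/1) = 6.15 atm.

P = 6.15 atm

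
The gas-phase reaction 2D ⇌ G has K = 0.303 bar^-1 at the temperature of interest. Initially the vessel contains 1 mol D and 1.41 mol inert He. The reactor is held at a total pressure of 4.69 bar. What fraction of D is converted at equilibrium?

Basis: 1 mol D initially; let X = conversion of D. Extent ξ = 0.5X.
At extent ξ: n_D = 1 − X; n_G = 0.5X; n_I = 1.41 (inert).
Summing: n_T = 2.41 − 0.5X.
Mole fractions y_i = n_i/n_T; K = p_G / (p_D^2) with p_i = y_i·P.
Equating to 0.303 bar^-1 and solving on 0 < X < 1: X = 0.426.

X = 0.426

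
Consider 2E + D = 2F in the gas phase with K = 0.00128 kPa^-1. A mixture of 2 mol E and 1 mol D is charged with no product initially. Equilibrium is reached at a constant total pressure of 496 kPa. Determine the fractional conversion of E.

Take 2 mol E as basis and let X be its fractional conversion, so ξ = X.
At extent ξ: n_E = 2 − 2X; n_D = 1 − X; n_F = 2X.
n_T = Σnᵢ = 3 − X.
With p_i = (n_i/n_T)P, K = p_F^2 / (p_E^2 p_D).
Substituting and setting equal to 0.00128 kPa^-1 gives a polynomial in X; the root in (0,1) is X = 0.290.

X = 0.290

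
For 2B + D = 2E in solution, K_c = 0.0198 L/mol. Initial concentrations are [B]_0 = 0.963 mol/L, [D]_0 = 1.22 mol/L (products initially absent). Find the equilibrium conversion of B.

X = 0.131

Let X = conversion of B; extent ξ = 0.963X/2 mol/L.
Concentrations: [B] = 0.963 − 0.963X; [D] = 1.22 − 0.481X; [E] = 0.963X.
K_c = [E]^2 / ([B]^2 [D]).
Equating to 0.0198 L/mol: the physical root is X = 0.131.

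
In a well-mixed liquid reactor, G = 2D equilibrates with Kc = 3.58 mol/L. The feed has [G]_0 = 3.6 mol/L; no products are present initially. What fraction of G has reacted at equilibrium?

X = 0.390

Let X = conversion of G; extent ξ = 3.6·X mol/L.
Concentrations: [G] = 3.6 − 3.6X; [D] = 7.2X.
Kc = [D]^2 / ([G]).
Equating to 3.58 mol/L: the physical root is X = 0.390.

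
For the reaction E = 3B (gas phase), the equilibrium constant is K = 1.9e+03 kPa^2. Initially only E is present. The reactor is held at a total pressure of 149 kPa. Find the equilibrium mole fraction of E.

y_E = 0.624

Let X = conversion of E (basis 1 mol E); extent of reaction ξ = X.
Mole table: n_E = 1 − X; n_B = 3X.
n_T = Σnᵢ = 1 + 2X.
y_i = n_i/n_T, p_i = y_i·P. K = p_B^3 / (p_E).
Substituting and setting equal to 1.9e+03 kPa^2 gives a polynomial in X; the root in (0,1) is X = 0.168.
Then n_E = 0.832, n_T = 1.34, so y_E = 0.624.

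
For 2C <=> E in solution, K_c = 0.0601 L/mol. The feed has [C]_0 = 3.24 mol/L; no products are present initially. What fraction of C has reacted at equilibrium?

Let X = conversion of C; extent ξ = 3.24X/2 mol/L.
Concentrations: [C] = 3.24 − 3.24X; [E] = 1.62X.
K_c = [E] / ([C]^2).
Setting equal to 0.0601 and solving for X on (0,1) gives X = 0.231.

X = 0.231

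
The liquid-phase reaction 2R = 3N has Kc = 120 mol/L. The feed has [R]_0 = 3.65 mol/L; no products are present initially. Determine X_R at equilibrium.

Let X = conversion of R; extent ξ = 3.65X/2 mol/L.
Concentrations: [R] = 3.65 − 3.65X; [N] = 5.47X.
Kc = [N]^3 / ([R]^2).
This equals 120 at X = 0.779 (the root in 0 < X < 1).

X = 0.779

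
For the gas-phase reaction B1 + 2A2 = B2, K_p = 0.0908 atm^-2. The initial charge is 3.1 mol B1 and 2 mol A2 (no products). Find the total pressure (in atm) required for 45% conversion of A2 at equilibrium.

P = 5.22 atm

Let X = conversion of A2 (basis 2 mol A2); extent of reaction ξ = X.
At extent ξ: n_B1 = 3.1 − X; n_A2 = 2 − 2X; n_B2 = X.
n_T = Σnᵢ = 5.1 − 2X.
K_p = p_B2 / (p_B1 p_A2^2) with p_i = (n_i/n_T)·P.
At X = 0.45: the mole-fraction product g(X) = Π y_i^ν_i = 2.476. Since K_p = g(X)·P^{-2}, P = (g/K_p)^(1/2) = (2.476/0.0908)^(1/2) = 5.22 atm.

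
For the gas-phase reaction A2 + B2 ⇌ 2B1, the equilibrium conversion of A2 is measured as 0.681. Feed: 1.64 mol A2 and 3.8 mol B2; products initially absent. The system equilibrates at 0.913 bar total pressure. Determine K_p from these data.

K_p = 3.55

Let X = conversion of A2 (basis 1.64 mol A2); extent of reaction ξ = 1.64X.
At extent ξ: n_A2 = 1.64 − 1.64X; n_B2 = 3.8 − 1.64X; n_B1 = 3.28X.
n_T stays at 5.44 (no change in mole number).
At X = 0.681: n_A2 = 0.523, n_B2 = 2.68, n_B1 = 2.23, n_T = 5.44.
p_i = (n_i/n_T)·P. K_p = p_B1^2 / (p_A2 p_B2) = 3.55.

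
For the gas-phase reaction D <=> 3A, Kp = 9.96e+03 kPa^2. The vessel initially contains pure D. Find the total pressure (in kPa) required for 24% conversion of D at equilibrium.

P = 211 kPa

Let X = conversion of D (basis 1 mol D); extent of reaction ξ = X.
At extent ξ: n_D = 1 − X; n_A = 3X.
n_T = Σnᵢ = 1 + 2X.
Kp = p_A^3 / (p_D) with p_i = (n_i/n_T)·P.
At X = 0.24: the mole-fraction product g(X) = Π y_i^ν_i = 0.2242. Since Kp = g(X)·P^{2}, P = (Kp/g)^(1/2) = (9.96e+03/0.2242)^(1/2) = 211 kPa.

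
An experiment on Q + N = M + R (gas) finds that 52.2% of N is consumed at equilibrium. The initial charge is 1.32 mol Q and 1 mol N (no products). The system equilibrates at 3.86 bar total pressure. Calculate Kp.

Let X = conversion of N (basis 1 mol N); extent of reaction ξ = X.
At extent ξ: n_Q = 1.32 − X; n_N = 1 − X; n_M = X; n_R = X.
n_T stays at 2.32 (no change in mole number).
At X = 0.522: n_Q = 0.798, n_N = 0.478, n_M = 0.522, n_R = 0.522, n_T = 2.32.
p_i = (n_i/n_T)·P. Kp = p_M p_R / (p_Q p_N) = 0.714.

Kp = 0.714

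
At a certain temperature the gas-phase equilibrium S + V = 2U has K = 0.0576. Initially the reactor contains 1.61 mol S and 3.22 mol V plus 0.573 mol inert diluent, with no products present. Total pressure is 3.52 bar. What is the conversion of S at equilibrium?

Take 1.61 mol S as basis and let X be its fractional conversion, so ξ = 1.61X.
Species balance: n_S = 1.61 − 1.61X; n_V = 3.22 − 1.61X; n_U = 3.22X; n_I = 0.573 (inert).
n_T stays at 5.4 (no change in mole number).
Mole fractions y_i = n_i/n_T; K = p_U^2 / (p_S p_V) with p_i = y_i·P.
Setting this equal to 0.0576 and taking the physical root (0 < X < 1) gives X = 0.150.

X = 0.150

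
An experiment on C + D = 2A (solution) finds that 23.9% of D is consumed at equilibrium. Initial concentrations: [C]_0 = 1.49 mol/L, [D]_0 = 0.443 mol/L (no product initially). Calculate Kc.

Let X = conversion of D.
Concentrations: [C] = 1.49 − 0.443X; [D] = 0.443 − 0.443X; [A] = 0.886X.
At X = 0.239: [C] = 1.38, [D] = 0.337, [A] = 0.212.
Kc = [A]^2 / ([C] [D]) = 0.0961.

Kc = 0.0961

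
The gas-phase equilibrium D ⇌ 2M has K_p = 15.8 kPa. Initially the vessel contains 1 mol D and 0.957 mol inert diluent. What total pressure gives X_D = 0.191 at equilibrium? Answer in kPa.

Basis: 1 mol D initially; let X = conversion of D. Extent ξ = X.
Moles: n_D = 1 − X; n_M = 2X; n_I = 0.957 (inert).
n_T = Σnᵢ = 1.96 + X.
K_p = p_M^2 / (p_D) with p_i = (n_i/n_T)·P.
At X = 0.191: the mole-fraction product g(X) = Π y_i^ν_i = 0.08397. Since K_p = g(X)·P^{1}, P = (K_p/g)^(1/1) = (15.8/0.08397)^(1/1) = 188 kPa.

P = 188 kPa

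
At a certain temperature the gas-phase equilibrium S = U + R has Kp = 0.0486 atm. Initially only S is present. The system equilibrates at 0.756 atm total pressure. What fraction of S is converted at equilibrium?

Take 1 mol S as basis and let X be its fractional conversion, so ξ = X.
At extent ξ: n_S = 1 − X; n_U = X; n_R = X.
n_T = Σnᵢ = 1 + X.
y_i = n_i/n_T, p_i = y_i·P. Kp = p_U p_R / (p_S).
Equating to 0.0486 atm and solving on 0 < X < 1: X = 0.246.

X = 0.246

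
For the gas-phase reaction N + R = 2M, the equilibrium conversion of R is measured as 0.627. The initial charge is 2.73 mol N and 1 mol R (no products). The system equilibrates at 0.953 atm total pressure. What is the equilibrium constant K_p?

Let X = conversion of R (basis 1 mol R); extent of reaction ξ = X.
At extent ξ: n_N = 2.73 − X; n_R = 1 − X; n_M = 2X.
n_T stays at 3.73 (no change in mole number).
At X = 0.627: n_N = 2.1, n_R = 0.373, n_M = 1.25, n_T = 3.73.
p_i = (n_i/n_T)·P. K_p = p_M^2 / (p_N p_R) = 2.

K_p = 2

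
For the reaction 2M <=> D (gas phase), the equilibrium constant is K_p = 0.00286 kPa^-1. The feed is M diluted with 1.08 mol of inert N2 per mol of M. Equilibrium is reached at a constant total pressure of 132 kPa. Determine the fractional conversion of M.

X = 0.229

Let X = conversion of M (basis 1 mol M); extent of reaction ξ = 0.5X.
Mole table: n_M = 1 − X; n_D = 0.5X; n_I = 1.08 (inert).
Summing: n_T = 2.08 − 0.5X.
y_i = n_i/n_T, p_i = y_i·P. K_p = p_D / (p_M^2).
Substituting and setting equal to 0.00286 kPa^-1 gives a polynomial in X; the root in (0,1) is X = 0.229.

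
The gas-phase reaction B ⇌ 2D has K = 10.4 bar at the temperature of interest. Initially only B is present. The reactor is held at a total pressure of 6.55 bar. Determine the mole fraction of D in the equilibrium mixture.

Basis: 1 mol B initially; let X = conversion of B. Extent ξ = X.
Mole table: n_B = 1 − X; n_D = 2X.
Summing: n_T = 1 + X.
Mole fractions y_i = n_i/n_T; K = p_D^2 / (p_B) with p_i = y_i·P.
Setting this equal to 10.4 bar and taking the physical root (0 < X < 1) gives X = 0.533.
Then n_D = 1.07, n_T = 1.53, so y_D = 0.695.

y_D = 0.695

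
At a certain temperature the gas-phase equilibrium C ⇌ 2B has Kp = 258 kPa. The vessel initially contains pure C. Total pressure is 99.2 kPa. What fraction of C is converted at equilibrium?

X = 0.628

Let X = conversion of C (basis 1 mol C); extent of reaction ξ = X.
At extent ξ: n_C = 1 − X; n_B = 2X.
Summing: n_T = 1 + X.
Mole fractions y_i = n_i/n_T; Kp = p_B^2 / (p_C) with p_i = y_i·P.
Substituting and setting equal to 258 kPa gives a polynomial in X; the root in (0,1) is X = 0.628.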